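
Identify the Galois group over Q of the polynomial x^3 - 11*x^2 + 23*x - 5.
C_3 (also written C3)

The polynomial is an irreducible cubic over Q and its discriminant is 10816 = 104^2, a perfect square. For an irreducible cubic, a square discriminant forces the Galois group to be A_3, the cyclic group of order 3.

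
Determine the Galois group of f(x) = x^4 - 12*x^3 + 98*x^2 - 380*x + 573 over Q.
The polynomial is an irreducible quartic over Q and its discriminant is 3136000000 = 56000^2, a perfect square, so the Galois group is contained in A_4. The resolvent cubic y^3 - 98*y^2 + 2268*y - 2296 is irreducible over Q. An irreducible resolvent with square discriminant gives A_4.

A_4, the alternating group on 4 letters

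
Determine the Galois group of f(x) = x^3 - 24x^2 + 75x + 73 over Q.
C_3, A_3

The polynomial is an irreducible cubic over Q and its discriminant is 3080025 = 1755^2, a perfect square. For an irreducible cubic, a square discriminant forces the Galois group to be A_3, the cyclic group of order 3.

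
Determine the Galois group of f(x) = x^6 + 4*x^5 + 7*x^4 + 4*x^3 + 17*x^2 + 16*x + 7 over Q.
The polynomial f is an irreducible sextic over Q, so G = Gal(f/Q) is one of the 16 transitive subgroups 6T1, ..., 6T16 of S_6. The discriminant of f is -95929008128, which is not a perfect square, so G is not contained in A_6. The transitive groups of degree 6 not contained in A_6 are: C_6 (6T1, order 6), S_3 (6T2, order 6), D_6 (6T3, order 12), C_3 x S_3 (6T5, order 18), A_4 x C_2 (6T6, order 24), S_4 (6T8, order 24), S_3 x S_3 (6T9, order 36), S_4 x C_2 (6T11, order 48), (S_3 x S_3) : C_2 (6T13, order 72), PGL(2,5) (6T14, order 120), S_6 (6T16, order 720). By Dedekind's theorem, for a prime p not dividing disc(f) the degrees of the irreducible factors of f mod p form the cycle type of an element of G. Factoring f modulo the 28 such primes p <= 127 (skipping 2, 29, 59, which divide the discriminant), each new pattern first appears at: mod 3: f = (x^3 + 2x + 1)(x^3 + x^2 + 2x + 1), pattern 3+3; mod 5: f = (x^6 + 4x^5 + 2x^4 + 4x^3 + 2x^2 + x + 2), pattern 6; mod 7: f = (x)(x + 6)(x^4 + 5x^3 + 5x^2 + 2x + 5), pattern 4+1+1; mod 17: f = (x + 4)(x + 14)(x^2 + 8x + 13)(x^2 + 12x + 9), pattern 2+2+1+1; mod 23: f = (x^2 + 15x + 19)(x^2 + 17x + 13)(x^2 + 18x + 18), pattern 2+2+2; mod 67: f = (x^2 + 41x + 49)(x^4 + 30x^3 + x^2 + 34x + 48), pattern 4+2; mod 127: f = (x + 37)(x + 105)(x + 112)(x + 117)(x^2 + 14x + 43), pattern 2+1+1+1+1. No other pattern occurs in this range, so the set of observed cycle types is {3+3, 6, 4+1+1, 2+2+1+1, 2+2+2, 4+2, 2+1+1+1+1}. The candidates containing elements of all these cycle types are S_4 x C_2 (6T11) of order 48, S_6 (6T16) of order 720; the others are excluded. The observed types are precisely the cycle types that occur in S_4 x C_2 (6T11) (apart from the identity). Each of the other remaining candidates has further cycle types, and by the Chebotarev density theorem the matching factorization patterns would occur for a proportion of primes equal to their share of the group: S_6 (6T16) additionally contains elements of type 5+1, 3+2+1, 3+1+1+1 (304 of its 720 elements, about 42% of primes). None of the 28 primes tested shows any such pattern (for each of these groups the chance of that is below 10^-4), which rules them out. Hence G = S_4 x C_2 (6T11), of order 48.

S_4 x C_2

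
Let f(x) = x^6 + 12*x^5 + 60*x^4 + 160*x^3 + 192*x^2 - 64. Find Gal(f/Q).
A_4 x C_2

The polynomial f is an irreducible sextic over Q, so G = Gal(f/Q) is one of the 16 transitive subgroups 6T1, ..., 6T16 of S_6. The discriminant of f is -450868486864896, which is not a perfect square, so G is not contained in A_6. The transitive groups of degree 6 not contained in A_6 are: C_6 (6T1, order 6), S_3 (6T2, order 6), D_6 (6T3, order 12), C_3 x S_3 (6T5, order 18), A_4 x C_2 (6T6, order 24), S_4 (6T8, order 24), S_3 x S_3 (6T9, order 36), S_4 x C_2 (6T11, order 48), (S_3 x S_3) : C_2 (6T13, order 72), PGL(2,5) (6T14, order 120), S_6 (6T16, order 720). By Dedekind's theorem, for a prime p not dividing disc(f) the degrees of the irreducible factors of f mod p form the cycle type of an element of G. Factoring f modulo the 33 such primes p <= 149 (skipping 2, 3, which divide the discriminant), each new pattern first appears at: mod 5: f = (x^3 + x + 4)(x^3 + 2x^2 + 4x + 4), pattern 3+3; mod 7: f = (x^6 + 5x^5 + 4x^4 + 6x^3 + 3x^2 + 6), pattern 6; mod 17: f = (x + 1)(x + 3)(x^2 + 4x + 10)(x^2 + 4x + 16), pattern 2+2+1+1; mod 19: f = (x + 5)(x + 8)(x + 15)(x + 18)(x^2 + 4x + 11), pattern 2+1+1+1+1; mod 71: f = (x^2 + 4x + 33)(x^2 + 4x + 53)(x^2 + 4x + 68), pattern 2+2+2. No other pattern occurs in this range, so the set of observed cycle types is {3+3, 6, 2+2+1+1, 2+1+1+1+1, 2+2+2}. The candidates containing elements of all these cycle types are A_4 x C_2 (6T6) of order 24, S_4 x C_2 (6T11) of order 48, (S_3 x S_3) : C_2 (6T13) of order 72, S_6 (6T16) of order 720; the others are excluded. The observed types are precisely the cycle types that occur in A_4 x C_2 (6T6) (apart from the identity). Each of the other remaining candidates has further cycle types, and by the Chebotarev density theorem the matching factorization patterns would occur for a proportion of primes equal to their share of the group: S_4 x C_2 (6T11) additionally contains elements of type 4+2, 4+1+1 (12 of its 48 elements, about 25% of primes); (S_3 x S_3) : C_2 (6T13) additionally contains elements of type 4+2, 3+2+1, 3+1+1+1 (34 of its 72 elements, about 47% of primes); S_6 (6T16) additionally contains elements of type 5+1, 4+2, 4+1+1, 3+2+1, 3+1+1+1 (484 of its 720 elements, about 67% of primes). None of the 33 primes tested shows any such pattern (for each of these groups the chance of that is below 10^-4), which rules them out. Hence G = A_4 x C_2 (6T6), of order 24.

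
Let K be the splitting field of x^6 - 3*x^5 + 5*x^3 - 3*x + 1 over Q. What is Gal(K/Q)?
The polynomial f is an irreducible sextic over Q, so G = Gal(f/Q) is one of the 16 transitive subgroups 6T1, ..., 6T16 of S_6. The discriminant of f is -34992, which is not a perfect square, so G is not contained in A_6. The transitive groups of degree 6 not contained in A_6 are: C_6 (6T1, order 6), S_3 (6T2, order 6), D_6 (6T3, order 12), C_3 x S_3 (6T5, order 18), A_4 x C_2 (6T6, order 24), S_4 (6T8, order 24), S_3 x S_3 (6T9, order 36), S_4 x C_2 (6T11, order 48), (S_3 x S_3) : C_2 (6T13, order 72), PGL(2,5) (6T14, order 120), S_6 (6T16, order 720). By Dedekind's theorem, for a prime p not dividing disc(f) the degrees of the irreducible factors of f mod p form the cycle type of an element of G. Factoring f modulo the 23 such primes p <= 97 (skipping 2, 3, which divide the discriminant), each new pattern first appears at: mod 5: f = (x^2 + x + 1)(x^2 + 2x + 3)(x^2 + 4x + 2), pattern 2+2+2; mod 7: f = (x^3 + x^2 + 3x + 1)(x^3 + 3x^2 + x + 1), pattern 3+3; mod 31: f = (x + 3)(x + 7)(x + 9)(x + 21)(x + 23)(x + 27), pattern 1+1+1+1+1+1. No other pattern occurs in this range, so the set of observed cycle types is {2+2+2, 3+3, 1+1+1+1+1+1}. The candidates containing elements of all these cycle types are C_6 (6T1) of order 6, S_3 (6T2) of order 6, D_6 (6T3) of order 12, C_3 x S_3 (6T5) of order 18, A_4 x C_2 (6T6) of order 24, S_4 (6T8) of order 24, S_3 x S_3 (6T9) of order 36, S_4 x C_2 (6T11) of order 48, (S_3 x S_3) : C_2 (6T13) of order 72, PGL(2,5) (6T14) of order 120, S_6 (6T16) of order 720; the others are excluded. The observed types are precisely the cycle types that occur in S_3 (6T2). Each of the other remaining candidates has further cycle types, and by the Chebotarev density theorem the matching factorization patterns would occur for a proportion of primes equal to their share of the group: C_6 (6T1) additionally contains elements of type 6 (2 of its 6 elements, about 33% of primes); D_6 (6T3) additionally contains elements of type 6, 2+2+1+1 (5 of its 12 elements, about 42% of primes); C_3 x S_3 (6T5) additionally contains elements of type 6, 3+1+1+1 (10 of its 18 elements, about 56% of primes); A_4 x C_2 (6T6) additionally contains elements of type 6, 2+2+1+1, 2+1+1+1+1 (14 of its 24 elements, about 58% of primes); S_4 (6T8) additionally contains elements of type 4+1+1, 2+2+1+1 (9 of its 24 elements, about 38% of primes); S_3 x S_3 (6T9) additionally contains elements of type 6, 3+1+1+1, 2+2+1+1 (25 of its 36 elements, about 69% of primes); S_4 x C_2 (6T11) additionally contains elements of type 6, 4+2, 4+1+1, 2+2+1+1, 2+1+1+1+1 (32 of its 48 elements, about 67% of primes); (S_3 x S_3) : C_2 (6T13) additionally contains elements of type 6, 4+2, 3+2+1, 3+1+1+1, 2+2+1+1, 2+1+1+1+1 (61 of its 72 elements, about 85% of primes); PGL(2,5) (6T14) additionally contains elements of type 6, 5+1, 4+1+1, 2+2+1+1 (89 of its 120 elements, about 74% of primes); S_6 (6T16) additionally contains elements of type 6, 5+1, 4+2, 4+1+1, 3+2+1, 3+1+1+1, 2+2+1+1, 2+1+1+1+1 (664 of its 720 elements, about 92% of primes). None of the 23 primes tested shows any such pattern (for each of these groups the chance of that is below 10^-4), which rules them out. Hence G = S_3 (6T2), of order 6.

S_3 (order 6)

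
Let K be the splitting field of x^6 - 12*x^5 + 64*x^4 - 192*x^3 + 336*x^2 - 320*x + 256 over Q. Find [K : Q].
The degree of the splitting field over Q equals the order of the Galois group, so first determine the group. The polynomial f is an irreducible sextic over Q, so G = Gal(f/Q) is one of the 16 transitive subgroups 6T1, ..., 6T16 of S_6. The discriminant of f is -1849378557919232, which is not a perfect square, so G is not contained in A_6. The transitive groups of degree 6 not contained in A_6 are: C_6 (6T1, order 6), S_3 (6T2, order 6), D_6 (6T3, order 12), C_3 x S_3 (6T5, order 18), A_4 x C_2 (6T6, order 24), S_4 (6T8, order 24), S_3 x S_3 (6T9, order 36), S_4 x C_2 (6T11, order 48), (S_3 x S_3) : C_2 (6T13, order 72), PGL(2,5) (6T14, order 120), S_6 (6T16, order 720). By Dedekind's theorem, for a prime p not dividing disc(f) the degrees of the irreducible factors of f mod p form the cycle type of an element of G. Factoring f modulo the 29 such primes p <= 127 (skipping 2, 29, which divide the discriminant), each new pattern first appears at: mod 3: f = (x^3 + x^2 + 2)(x^3 + 2x^2 + 2x + 2), pattern 3+3; mod 5: f = (x^6 + 3x^5 + 4x^4 + 3x^3 + x^2 + 1), pattern 6; mod 7: f = (x + 4)(x + 6)(x^4 + 6x^3 + x^2 + 4x + 6), pattern 4+1+1; mod 17: f = (x + 5)(x + 8)(x^2 + 5)(x^2 + 9x + 4), pattern 2+2+1+1; mod 23: f = (x^2 + 16x + 20)(x^2 + 19x + 20)(x^2 + 22x + 8), pattern 2+2+2; mod 67: f = (x^2 + 63x + 60)(x^4 + 59x^3 + 39x^2 + 42x + 40), pattern 4+2; mod 127: f = (x + 5)(x + 45)(x + 78)(x + 118)(x^2 + 123x + 107), pattern 2+1+1+1+1. No other pattern occurs in this range, so the set of observed cycle types is {3+3, 6, 4+1+1, 2+2+1+1, 2+2+2, 4+2, 2+1+1+1+1}. The candidates containing elements of all these cycle types are S_4 x C_2 (6T11) of order 48, S_6 (6T16) of order 720; the others are excluded. The observed types are precisely the cycle types that occur in S_4 x C_2 (6T11) (apart from the identity). Each of the other remaining candidates has further cycle types, and by the Chebotarev density theorem the matching factorization patterns would occur for a proportion of primes equal to their share of the group: S_6 (6T16) additionally contains elements of type 5+1, 3+2+1, 3+1+1+1 (304 of its 720 elements, about 42% of primes). None of the 29 primes tested shows any such pattern (for each of these groups the chance of that is below 10^-4), which rules them out. Hence G = S_4 x C_2 (6T11), of order 48. The Galois group S_4 x C_2 (6T11) has order 48, so the splitting field has degree 48 over Q.

48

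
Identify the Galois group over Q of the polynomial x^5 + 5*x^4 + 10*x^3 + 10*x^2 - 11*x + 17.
S_5 (also written S5)

The polynomial f is an irreducible quintic over Q, so G = Gal(f/Q) is a transitive subgroup of S_5: one of C_5 (5T1, order 5), D_5 (5T2, order 10), F_20 (5T3, order 20), A_5 (5T4, order 60) or S_5 (5T5, order 120). The discriminant of f is 3008364544, which is not a perfect square, so G is not contained in A_5. The transitive groups of degree 5 not contained in A_5 are: F_20 (5T3, order 20), S_5 (5T5, order 120). By Dedekind's theorem, for a prime p not dividing disc(f) the degrees of the irreducible factors of f mod p form the cycle type of an element of G. Factoring f modulo the 3 such primes p <= 7 (skipping 2, which divides the discriminant), each new pattern first appears at: mod 3: f = (x^5 + 2x^4 + x^3 + x^2 + x + 2), pattern 5; mod 7: f = (x^2 + 4x + 1)(x^3 + x^2 + 5x + 3), pattern 3+2. No other pattern occurs in this range, so the set of observed cycle types is {5, 3+2}. Among the candidates above, the only group containing elements of all these cycle types is S_5 (5T5) — F_20 (5T3) lacks at least one of them. Hence G = S_5 (5T5), of order 120.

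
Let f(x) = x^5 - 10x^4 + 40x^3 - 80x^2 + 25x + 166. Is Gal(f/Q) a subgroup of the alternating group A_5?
Yes

The polynomial is irreducible of degree 5 over Q. Its discriminant is 58564000000 = 242000^2, a perfect square. A Galois group lies in the alternating group exactly when the discriminant is a square in Q, so the Galois group (A_5) is contained in A_5.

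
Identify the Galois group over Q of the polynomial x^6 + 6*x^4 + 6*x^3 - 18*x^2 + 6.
S_3 x S_3

The polynomial f is an irreducible sextic over Q, so G = Gal(f/Q) is one of the 16 transitive subgroups 6T1, ..., 6T16 of S_6. The discriminant of f is 14154124032, which is not a perfect square, so G is not contained in A_6. The transitive groups of degree 6 not contained in A_6 are: C_6 (6T1, order 6), S_3 (6T2, order 6), D_6 (6T3, order 12), C_3 x S_3 (6T5, order 18), A_4 x C_2 (6T6, order 24), S_4 (6T8, order 24), S_3 x S_3 (6T9, order 36), S_4 x C_2 (6T11, order 48), (S_3 x S_3) : C_2 (6T13, order 72), PGL(2,5) (6T14, order 120), S_6 (6T16, order 720). By Dedekind's theorem, for a prime p not dividing disc(f) the degrees of the irreducible factors of f mod p form the cycle type of an element of G. Factoring f modulo the 22 such primes p <= 97 (skipping 2, 3, 53, which divide the discriminant), each new pattern first appears at: mod 5: f = (x^6 + x^4 + x^3 + 2x^2 + 1), pattern 6; mod 11: f = (x + 1)(x + 8)(x^2 + 3x + 8)(x^2 + 10x + 8), pattern 2+2+1+1; mod 13: f = (x + 3)(x + 4)(x + 6)(x^3 + 4x + 12), pattern 3+1+1+1; mod 31: f = (x^2 + x + 18)(x^2 + 6x + 14)(x^2 + 24x + 17), pattern 2+2+2; mod 97: f = (x^3 + 33x + 13)(x^3 + 70x + 90), pattern 3+3. No other pattern occurs in this range, so the set of observed cycle types is {6, 2+2+1+1, 3+1+1+1, 2+2+2, 3+3}. The candidates containing elements of all these cycle types are S_3 x S_3 (6T9) of order 36, (S_3 x S_3) : C_2 (6T13) of order 72, S_6 (6T16) of order 720; the others are excluded. The observed types are precisely the cycle types that occur in S_3 x S_3 (6T9) (apart from the identity). Each of the other remaining candidates has further cycle types, and by the Chebotarev density theorem the matching factorization patterns would occur for a proportion of primes equal to their share of the group: (S_3 x S_3) : C_2 (6T13) additionally contains elements of type 4+2, 3+2+1, 2+1+1+1+1 (36 of its 72 elements, about 50% of primes); S_6 (6T16) additionally contains elements of type 5+1, 4+2, 4+1+1, 3+2+1, 2+1+1+1+1 (459 of its 720 elements, about 64% of primes). None of the 22 primes tested shows any such pattern (for each of these groups the chance of that is below 10^-4), which rules them out. Hence G = S_3 x S_3 (6T9), of order 36.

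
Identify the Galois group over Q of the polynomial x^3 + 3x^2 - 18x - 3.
The polynomial is an irreducible cubic over Q and its discriminant is 29241 = 171^2, a perfect square. For an irreducible cubic, a square discriminant forces the Galois group to be A_3, the cyclic group of order 3.

3T1: C_3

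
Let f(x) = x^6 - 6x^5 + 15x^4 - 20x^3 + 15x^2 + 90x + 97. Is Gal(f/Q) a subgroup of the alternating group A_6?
The polynomial is irreducible of degree 6 over Q. Its discriminant is -9727331052552192, which is not a perfect square. A Galois group lies in the alternating group exactly when the discriminant is a square in Q, so the Galois group ((S_3 x S_3) : C_2) is not contained in A_6.

No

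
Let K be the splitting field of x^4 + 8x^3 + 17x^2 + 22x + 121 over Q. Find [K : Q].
The degree of the splitting field over Q equals the order of the Galois group, so first determine the group. The polynomial is an irreducible quartic over Q and its discriminant is 144288144 = 12012^2, a perfect square, so the Galois group is contained in A_4. The resolvent cubic y^3 - 17*y^2 - 308*y splits completely over Q, which gives the Klein four-group V_4. The Galois group V_4 (4T2) has order 4, so the splitting field has degree 4 over Q.

4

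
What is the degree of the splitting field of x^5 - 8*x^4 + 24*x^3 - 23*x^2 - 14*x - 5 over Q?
10

The degree of the splitting field over Q equals the order of the Galois group, so first determine the group. The polynomial f is an irreducible quintic over Q, so G = Gal(f/Q) is a transitive subgroup of S_5: one of C_5 (5T1, order 5), D_5 (5T2, order 10), F_20 (5T3, order 20), A_5 (5T4, order 60) or S_5 (5T5, order 120). The discriminant of f is 380445025 = 19505^2, a perfect square, so G is contained in A_5. The transitive groups of degree 5 contained in A_5 are: C_5 (5T1, order 5), D_5 (5T2, order 10), A_5 (5T4, order 60). By Dedekind's theorem, for a prime p not dividing disc(f) the degrees of the irreducible factors of f mod p form the cycle type of an element of G. Factoring f modulo the 23 such primes p <= 101 (skipping 5, 47, 83, which divide the discriminant), each new pattern first appears at: mod 2: f = (x^5 + x^2 + 1), pattern 5; mod 11: f = (x + 8)(x^2 + 7x + 8)(x^2 + 10x + 8), pattern 2+2+1. No other pattern occurs in this range, so the set of observed cycle types is {5, 2+2+1}. The candidates containing elements of all these cycle types are D_5 (5T2) of order 10, A_5 (5T4) of order 60; the others are excluded. The observed types are precisely the cycle types that occur in D_5 (5T2) (apart from the identity). Each of the other remaining candidates has further cycle types, and by the Chebotarev density theorem the matching factorization patterns would occur for a proportion of primes equal to their share of the group: A_5 (5T4) additionally contains elements of type 3+1+1 (20 of its 60 elements, about 33% of primes). None of the 23 primes tested shows any such pattern (for each of these groups the chance of that is below 10^-4), which rules them out. Hence G = D_5 (5T2), of order 10. The Galois group D_5 (5T2) has order 10, so the splitting field has degree 10 over Q.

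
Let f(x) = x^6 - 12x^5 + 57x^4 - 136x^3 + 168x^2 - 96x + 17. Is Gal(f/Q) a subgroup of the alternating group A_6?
No

The polynomial is irreducible of degree 6 over Q. Its discriminant is -419904, which is not a perfect square. A Galois group lies in the alternating group exactly when the discriminant is a square in Q, so the Galois group (A_4 x C_2) is not contained in A_6.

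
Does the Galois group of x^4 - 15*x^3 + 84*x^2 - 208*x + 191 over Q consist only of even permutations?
The polynomial is irreducible of degree 4 over Q. Its discriminant is -283, which is not a perfect square. A Galois group lies in the alternating group exactly when the discriminant is a square in Q, so the Galois group (S_4) is not contained in A_4.

No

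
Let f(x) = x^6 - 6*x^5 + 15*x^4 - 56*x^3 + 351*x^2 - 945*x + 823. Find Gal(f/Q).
The polynomial f is an irreducible sextic over Q, so G = Gal(f/Q) is one of the 16 transitive subgroups 6T1, ..., 6T16 of S_6. The discriminant of f is -2200994196714027, which is not a perfect square, so G is not contained in A_6. The transitive groups of degree 6 not contained in A_6 are: C_6 (6T1, order 6), S_3 (6T2, order 6), D_6 (6T3, order 12), C_3 x S_3 (6T5, order 18), A_4 x C_2 (6T6, order 24), S_4 (6T8, order 24), S_3 x S_3 (6T9, order 36), S_4 x C_2 (6T11, order 48), (S_3 x S_3) : C_2 (6T13, order 72), PGL(2,5) (6T14, order 120), S_6 (6T16, order 720). By Dedekind's theorem, for a prime p not dividing disc(f) the degrees of the irreducible factors of f mod p form the cycle type of an element of G. Factoring f modulo the 25 such primes p <= 127 (skipping 3, 11, 13, 17, 43, 109, which divide the discriminant), each new pattern first appears at: mod 2: f = (x^6 + x^4 + x^2 + x + 1), pattern 6; mod 7: f = (x + 2)(x^2 + 3x + 6)(x^3 + 3x^2 + 2x + 5), pattern 3+2+1; mod 23: f = (x^2 + 19x + 20)(x^4 + 21x^3 + 10x^2 + x + 17), pattern 4+2; mod 31: f = (x + 12)(x + 26)(x^2 + 4x + 29)(x^2 + 14x + 19), pattern 2+2+1+1; mod 61: f = (x + 7)(x + 18)(x + 32)(x + 60)(x^2 + 60x + 56), pattern 2+1+1+1+1; mod 97: f = (x + 22)(x + 71)(x + 79)(x^3 + 16x^2 + 91x + 38), pattern 3+1+1+1; mod 113: f = (x^2 + 28x + 45)(x^2 + 93x + 4)(x^2 + 99x + 73), pattern 2+2+2; mod 127: f = (x^3 + 7x^2 + 106x + 7)(x^3 + 114x^2 + 45), pattern 3+3. No other pattern occurs in this range, so the set of observed cycle types is {6, 3+2+1, 4+2, 2+2+1+1, 2+1+1+1+1, 3+1+1+1, 2+2+2, 3+3}. The candidates containing elements of all these cycle types are (S_3 x S_3) : C_2 (6T13) of order 72, S_6 (6T16) of order 720; the others are excluded. The observed types are precisely the cycle types that occur in (S_3 x S_3) : C_2 (6T13) (apart from the identity). Each of the other remaining candidates has further cycle types, and by the Chebotarev density theorem the matching factorization patterns would occur for a proportion of primes equal to their share of the group: S_6 (6T16) additionally contains elements of type 5+1, 4+1+1 (234 of its 720 elements, about 32% of primes). None of the 25 primes tested shows any such pattern (for each of these groups the chance of that is below 10^-4), which rules them out. Hence G = (S_3 x S_3) : C_2 (6T13), of order 72.

6T13: (S_3 x S_3) : C_2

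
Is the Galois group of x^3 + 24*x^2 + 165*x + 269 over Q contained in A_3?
Yes

The polynomial is irreducible of degree 3 over Q. Its discriminant is 59049 = 243^2, a perfect square. A Galois group lies in the alternating group exactly when the discriminant is a square in Q, so the Galois group (C_3) is contained in A_3.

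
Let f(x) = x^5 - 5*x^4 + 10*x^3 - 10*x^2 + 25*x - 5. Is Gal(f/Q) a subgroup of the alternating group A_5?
Yes

The polynomial is irreducible of degree 5 over Q. Its discriminant is 1024000000 = 32000^2, a perfect square. A Galois group lies in the alternating group exactly when the discriminant is a square in Q, so the Galois group (A_5) is contained in A_5.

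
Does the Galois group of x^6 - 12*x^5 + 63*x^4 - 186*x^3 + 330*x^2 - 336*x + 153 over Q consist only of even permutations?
The polynomial is irreducible of degree 6 over Q. Its discriminant is -16003008, which is not a perfect square. A Galois group lies in the alternating group exactly when the discriminant is a square in Q, so the Galois group (PGL(2,5)) is not contained in A_6.

No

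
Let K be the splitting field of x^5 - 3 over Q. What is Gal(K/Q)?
F_20, the Frobenius group of order 20

The polynomial f is an irreducible quintic over Q, so G = Gal(f/Q) is a transitive subgroup of S_5: one of C_5 (5T1, order 5), D_5 (5T2, order 10), F_20 (5T3, order 20), A_5 (5T4, order 60) or S_5 (5T5, order 120). The discriminant of f is 253125, which is not a perfect square, so G is not contained in A_5. The transitive groups of degree 5 not contained in A_5 are: F_20 (5T3, order 20), S_5 (5T5, order 120). By Dedekind's theorem, for a prime p not dividing disc(f) the degrees of the irreducible factors of f mod p form the cycle type of an element of G. Factoring f modulo the 18 such primes p <= 71 (skipping 3, 5, which divide the discriminant), each new pattern first appears at: mod 2: f = (x + 1)(x^4 + x^3 + x^2 + x + 1), pattern 4+1; mod 11: f = (x^5 + 8), pattern 5; mod 19: f = (x + 9)(x^2 + 12x + 5)(x^2 + 17x + 5), pattern 2+2+1; mod 41: f = (x + 3)(x + 7)(x + 13)(x + 29)(x + 30), pattern 1+1+1+1+1. No other pattern occurs in this range, so the set of observed cycle types is {4+1, 5, 2+2+1, 1+1+1+1+1}. The candidates containing elements of all these cycle types are F_20 (5T3) of order 20, S_5 (5T5) of order 120; the others are excluded. The observed types are precisely the cycle types that occur in F_20 (5T3). Each of the other remaining candidates has further cycle types, and by the Chebotarev density theorem the matching factorization patterns would occur for a proportion of primes equal to their share of the group: S_5 (5T5) additionally contains elements of type 3+2, 3+1+1, 2+1+1+1 (50 of its 120 elements, about 42% of primes). None of the 18 primes tested shows any such pattern (for each of these groups the chance of that is below 10^-4), which rules them out. Hence G = F_20 (5T3), of order 20.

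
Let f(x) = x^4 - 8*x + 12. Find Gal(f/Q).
The polynomial is an irreducible quartic over Q and its discriminant is 331776 = 576^2, a perfect square, so the Galois group is contained in A_4. The resolvent cubic y^3 - 48*y - 64 is irreducible over Q. An irreducible resolvent with square discriminant gives A_4.

A_4 (order 12)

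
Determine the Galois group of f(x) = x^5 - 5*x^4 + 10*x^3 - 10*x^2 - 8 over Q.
D_5 (order 10)

The polynomial f is an irreducible quintic over Q, so G = Gal(f/Q) is a transitive subgroup of S_5: one of C_5 (5T1, order 5), D_5 (5T2, order 10), F_20 (5T3, order 20), A_5 (5T4, order 60) or S_5 (5T5, order 120). The discriminant of f is 64000000 = 8000^2, a perfect square, so G is contained in A_5. The transitive groups of degree 5 contained in A_5 are: C_5 (5T1, order 5), D_5 (5T2, order 10), A_5 (5T4, order 60). By Dedekind's theorem, for a prime p not dividing disc(f) the degrees of the irreducible factors of f mod p form the cycle type of an element of G. Factoring f modulo the 23 such primes p <= 97 (skipping 2, 5, which divide the discriminant), each new pattern first appears at: mod 3: f = (x + 2)(x^2 + 1)(x^2 + 2x + 2), pattern 2+2+1; mod 7: f = (x^5 + 2x^4 + 3x^3 + 4x^2 + 6), pattern 5. No other pattern occurs in this range, so the set of observed cycle types is {2+2+1, 5}. The candidates containing elements of all these cycle types are D_5 (5T2) of order 10, A_5 (5T4) of order 60; the others are excluded. The observed types are precisely the cycle types that occur in D_5 (5T2) (apart from the identity). Each of the other remaining candidates has further cycle types, and by the Chebotarev density theorem the matching factorization patterns would occur for a proportion of primes equal to their share of the group: A_5 (5T4) additionally contains elements of type 3+1+1 (20 of its 60 elements, about 33% of primes). None of the 23 primes tested shows any such pattern (for each of these groups the chance of that is below 10^-4), which rules them out. Hence G = D_5 (5T2), of order 10.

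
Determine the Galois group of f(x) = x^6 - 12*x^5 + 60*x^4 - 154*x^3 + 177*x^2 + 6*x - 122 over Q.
D_6 (also written D6)

The polynomial f is an irreducible sextic over Q, so G = Gal(f/Q) is one of the 16 transitive subgroups 6T1, ..., 6T16 of S_6. The discriminant of f is 304930925568, which is not a perfect square, so G is not contained in A_6. The transitive groups of degree 6 not contained in A_6 are: C_6 (6T1, order 6), S_3 (6T2, order 6), D_6 (6T3, order 12), C_3 x S_3 (6T5, order 18), A_4 x C_2 (6T6, order 24), S_4 (6T8, order 24), S_3 x S_3 (6T9, order 36), S_4 x C_2 (6T11, order 48), (S_3 x S_3) : C_2 (6T13, order 72), PGL(2,5) (6T14, order 120), S_6 (6T16, order 720). By Dedekind's theorem, for a prime p not dividing disc(f) the degrees of the irreducible factors of f mod p form the cycle type of an element of G. Factoring f modulo the 79 such primes p <= 421 (skipping 2, 3, 41, which divide the discriminant), each new pattern first appears at: mod 5: f = (x^2 + 3)(x^2 + x + 2)(x^2 + 2x + 3), pattern 2+2+2; mod 7: f = (x^6 + 2x^5 + 4x^4 + 2x^2 + 6x + 4), pattern 6; mod 11: f = (x + 4)(x + 10)(x^2 + x + 1)(x^2 + 6x + 3), pattern 2+2+1+1; mod 13: f = (x^3 + 7x^2 + 10)(x^3 + 7x^2 + 11x + 6), pattern 3+3; mod 61: f = (x)(x + 4)(x + 17)(x + 22)(x + 29)(x + 38), pattern 1+1+1+1+1+1. No other pattern occurs in this range, so the set of observed cycle types is {2+2+2, 6, 2+2+1+1, 3+3, 1+1+1+1+1+1}. The candidates containing elements of all these cycle types are D_6 (6T3) of order 12, A_4 x C_2 (6T6) of order 24, S_3 x S_3 (6T9) of order 36, S_4 x C_2 (6T11) of order 48, (S_3 x S_3) : C_2 (6T13) of order 72, PGL(2,5) (6T14) of order 120, S_6 (6T16) of order 720; the others are excluded. The observed types are precisely the cycle types that occur in D_6 (6T3). Each of the other remaining candidates has further cycle types, and by the Chebotarev density theorem the matching factorization patterns would occur for a proportion of primes equal to their share of the group: A_4 x C_2 (6T6) additionally contains elements of type 2+1+1+1+1 (3 of its 24 elements, about 12% of primes); S_3 x S_3 (6T9) additionally contains elements of type 3+1+1+1 (4 of its 36 elements, about 11% of primes); S_4 x C_2 (6T11) additionally contains elements of type 4+2, 4+1+1, 2+1+1+1+1 (15 of its 48 elements, about 31% of primes); (S_3 x S_3) : C_2 (6T13) additionally contains elements of type 4+2, 3+2+1, 3+1+1+1, 2+1+1+1+1 (40 of its 72 elements, about 56% of primes); PGL(2,5) (6T14) additionally contains elements of type 5+1, 4+1+1 (54 of its 120 elements, about 45% of primes); S_6 (6T16) additionally contains elements of type 5+1, 4+2, 4+1+1, 3+2+1, 3+1+1+1, 2+1+1+1+1 (499 of its 720 elements, about 69% of primes). None of the 79 primes tested shows any such pattern (for each of these groups the chance of that is below 10^-4), which rules them out. Hence G = D_6 (6T3), of order 12.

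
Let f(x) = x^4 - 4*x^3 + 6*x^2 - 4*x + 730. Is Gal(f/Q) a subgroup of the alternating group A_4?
The polynomial is irreducible of degree 4 over Q. Its discriminant is 99179645184 = 314928^2, a perfect square. A Galois group lies in the alternating group exactly when the discriminant is a square in Q, so the Galois group (V_4) is contained in A_4.

Yes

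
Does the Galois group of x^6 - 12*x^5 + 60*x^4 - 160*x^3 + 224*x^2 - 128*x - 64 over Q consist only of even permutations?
Yes

The polynomial is irreducible of degree 6 over Q. Its discriminant is 36352603193344 = 6029312^2, a perfect square. A Galois group lies in the alternating group exactly when the discriminant is a square in Q, so the Galois group (S_4) is contained in A_6.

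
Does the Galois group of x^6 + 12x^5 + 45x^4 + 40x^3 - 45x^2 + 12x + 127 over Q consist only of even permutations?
No

The polynomial is irreducible of degree 6 over Q. Its discriminant is -37572373905408, which is not a perfect square. A Galois group lies in the alternating group exactly when the discriminant is a square in Q, so the Galois group (S_3) is not contained in A_6.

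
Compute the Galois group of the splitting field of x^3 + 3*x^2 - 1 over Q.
C_3 (also written C3)

The polynomial is an irreducible cubic over Q and its discriminant is 81 = 9^2, a perfect square. For an irreducible cubic, a square discriminant forces the Galois group to be A_3, the cyclic group of order 3.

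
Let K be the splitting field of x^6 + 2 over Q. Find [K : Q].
12

The degree of the splitting field over Q equals the order of the Galois group, so first determine the group. The polynomial f is an irreducible sextic over Q, so G = Gal(f/Q) is one of the 16 transitive subgroups 6T1, ..., 6T16 of S_6. The discriminant of f is -1492992, which is not a perfect square, so G is not contained in A_6. The transitive groups of degree 6 not contained in A_6 are: C_6 (6T1, order 6), S_3 (6T2, order 6), D_6 (6T3, order 12), C_3 x S_3 (6T5, order 18), A_4 x C_2 (6T6, order 24), S_4 (6T8, order 24), S_3 x S_3 (6T9, order 36), S_4 x C_2 (6T11, order 48), (S_3 x S_3) : C_2 (6T13, order 72), PGL(2,5) (6T14, order 120), S_6 (6T16, order 720). By Dedekind's theorem, for a prime p not dividing disc(f) the degrees of the irreducible factors of f mod p form the cycle type of an element of G. Factoring f modulo the 79 such primes p <= 419 (skipping 2, 3, which divide the discriminant), each new pattern first appears at: mod 5: f = (x^2 + 3)(x^2 + 2x + 3)(x^2 + 3x + 3), pattern 2+2+2; mod 7: f = (x^6 + 2), pattern 6; mod 11: f = (x + 2)(x + 9)(x^2 + 2x + 4)(x^2 + 9x + 4), pattern 2+2+1+1; mod 19: f = (x^3 + 6)(x^3 + 13), pattern 3+3; mod 43: f = (x + 3)(x + 18)(x + 21)(x + 22)(x + 25)(x + 40), pattern 1+1+1+1+1+1. No other pattern occurs in this range, so the set of observed cycle types is {2+2+2, 6, 2+2+1+1, 3+3, 1+1+1+1+1+1}. The candidates containing elements of all these cycle types are D_6 (6T3) of order 12, A_4 x C_2 (6T6) of order 24, S_3 x S_3 (6T9) of order 36, S_4 x C_2 (6T11) of order 48, (S_3 x S_3) : C_2 (6T13) of order 72, PGL(2,5) (6T14) of order 120, S_6 (6T16) of order 720; the others are excluded. The observed types are precisely the cycle types that occur in D_6 (6T3). Each of the other remaining candidates has further cycle types, and by the Chebotarev density theorem the matching factorization patterns would occur for a proportion of primes equal to their share of the group: A_4 x C_2 (6T6) additionally contains elements of type 2+1+1+1+1 (3 of its 24 elements, about 12% of primes); S_3 x S_3 (6T9) additionally contains elements of type 3+1+1+1 (4 of its 36 elements, about 11% of primes); S_4 x C_2 (6T11) additionally contains elements of type 4+2, 4+1+1, 2+1+1+1+1 (15 of its 48 elements, about 31% of primes); (S_3 x S_3) : C_2 (6T13) additionally contains elements of type 4+2, 3+2+1, 3+1+1+1, 2+1+1+1+1 (40 of its 72 elements, about 56% of primes); PGL(2,5) (6T14) additionally contains elements of type 5+1, 4+1+1 (54 of its 120 elements, about 45% of primes); S_6 (6T16) additionally contains elements of type 5+1, 4+2, 4+1+1, 3+2+1, 3+1+1+1, 2+1+1+1+1 (499 of its 720 elements, about 69% of primes). None of the 79 primes tested shows any such pattern (for each of these groups the chance of that is below 10^-4), which rules them out. Hence G = D_6 (6T3), of order 12. The Galois group D_6 (6T3) has order 12, so the splitting field has degree 12 over Q.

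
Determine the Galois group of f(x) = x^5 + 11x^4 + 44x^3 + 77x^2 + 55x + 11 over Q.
The polynomial f is an irreducible quintic over Q, so G = Gal(f/Q) is a transitive subgroup of S_5: one of C_5 (5T1, order 5), D_5 (5T2, order 10), F_20 (5T3, order 20), A_5 (5T4, order 60) or S_5 (5T5, order 120). The discriminant of f is 14641 = 121^2, a perfect square, so G is contained in A_5. The transitive groups of degree 5 contained in A_5 are: C_5 (5T1, order 5), D_5 (5T2, order 10), A_5 (5T4, order 60). By Dedekind's theorem, for a prime p not dividing disc(f) the degrees of the irreducible factors of f mod p form the cycle type of an element of G. Factoring f modulo the 14 such primes p <= 47 (skipping 11, which divides the discriminant), each new pattern first appears at: mod 2: f = (x^5 + x^4 + x^2 + x + 1), pattern 5; mod 23: f = (x + 11)(x + 14)(x + 15)(x + 19)(x + 21), pattern 1+1+1+1+1. No other pattern occurs in this range, so the set of observed cycle types is {5, 1+1+1+1+1}. The candidates containing elements of all these cycle types are C_5 (5T1) of order 5, D_5 (5T2) of order 10, A_5 (5T4) of order 60; the others are excluded. The observed types are precisely the cycle types that occur in C_5 (5T1). Each of the other remaining candidates has further cycle types, and by the Chebotarev density theorem the matching factorization patterns would occur for a proportion of primes equal to their share of the group: D_5 (5T2) additionally contains elements of type 2+2+1 (5 of its 10 elements, about 50% of primes); A_5 (5T4) additionally contains elements of type 3+1+1, 2+2+1 (35 of its 60 elements, about 58% of primes). None of the 14 primes tested shows any such pattern (for each of these groups the chance of that is below 10^-4), which rules them out. Hence G = C_5 (5T1), of order 5.

C_5 (also written C5)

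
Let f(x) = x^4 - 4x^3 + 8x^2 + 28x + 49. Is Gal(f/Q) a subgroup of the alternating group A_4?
Yes

The polynomial is irreducible of degree 4 over Q. Its discriminant is 122943744 = 11088^2, a perfect square. A Galois group lies in the alternating group exactly when the discriminant is a square in Q, so the Galois group (V_4) is contained in A_4.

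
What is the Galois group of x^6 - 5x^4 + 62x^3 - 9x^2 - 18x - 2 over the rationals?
S_4 x C_2 (also written S4xC2)

The polynomial f is an irreducible sextic over Q, so G = Gal(f/Q) is one of the 16 transitive subgroups 6T1, ..., 6T16 of S_6. The discriminant of f is -252691209157696, which is not a perfect square, so G is not contained in A_6. The transitive groups of degree 6 not contained in A_6 are: C_6 (6T1, order 6), S_3 (6T2, order 6), D_6 (6T3, order 12), C_3 x S_3 (6T5, order 18), A_4 x C_2 (6T6, order 24), S_4 (6T8, order 24), S_3 x S_3 (6T9, order 36), S_4 x C_2 (6T11, order 48), (S_3 x S_3) : C_2 (6T13, order 72), PGL(2,5) (6T14, order 120), S_6 (6T16, order 720). By Dedekind's theorem, for a prime p not dividing disc(f) the degrees of the irreducible factors of f mod p form the cycle type of an element of G. Factoring f modulo the 67 such primes p <= 347 (skipping 2, 229, which divide the discriminant), each new pattern first appears at: mod 3: f = (x^6 + x^4 + 2x^3 + 1), pattern 6; mod 5: f = (x^3 + 2x^2 + 3)(x^3 + 3x^2 + 4x + 1), pattern 3+3; mod 7: f = (x + 3)(x + 5)(x^4 + 6x^3 + 2x^2 + 5x + 5), pattern 4+1+1; mod 13: f = (x^2 + 3x + 7)(x^4 + 10x^3 + 10x^2 + x + 9), pattern 4+2; mod 23: f = (x^2 + 5x + 2)(x^2 + 19x + 5)(x^2 + 22x + 9), pattern 2+2+2; mod 29: f = (x + 27)(x + 28)(x^2 + 7x + 24)(x^2 + 25x + 6), pattern 2+2+1+1; mod 193: f = (x + 13)(x + 46)(x + 59)(x + 63)(x + 77)(x + 128), pattern 1+1+1+1+1+1; mod 347: f = (x + 36)(x + 229)(x + 263)(x + 329)(x^2 + 184x + 116), pattern 2+1+1+1+1. No other pattern occurs in this range, so the set of observed cycle types is {6, 3+3, 4+1+1, 4+2, 2+2+2, 2+2+1+1, 1+1+1+1+1+1, 2+1+1+1+1}. The candidates containing elements of all these cycle types are S_4 x C_2 (6T11) of order 48, S_6 (6T16) of order 720; the others are excluded. The observed types are precisely the cycle types that occur in S_4 x C_2 (6T11). Each of the other remaining candidates has further cycle types, and by the Chebotarev density theorem the matching factorization patterns would occur for a proportion of primes equal to their share of the group: S_6 (6T16) additionally contains elements of type 5+1, 3+2+1, 3+1+1+1 (304 of its 720 elements, about 42% of primes). None of the 67 primes tested shows any such pattern (for each of these groups the chance of that is below 10^-4), which rules them out. Hence G = S_4 x C_2 (6T11), of order 48.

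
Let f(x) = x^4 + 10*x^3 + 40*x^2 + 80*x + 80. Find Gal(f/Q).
C_4 (also written C4)

The polynomial is an irreducible quartic over Q and its discriminant is 512000, which is not a perfect square, so the Galois group is not contained in A_4. The resolvent cubic y^3 - 40*y^2 + 480*y - 1600 has exactly one rational root, so the Galois group is C_4 or D_4. The quartic becomes reducible over Q(sqrt(disc)), so the group is C_4.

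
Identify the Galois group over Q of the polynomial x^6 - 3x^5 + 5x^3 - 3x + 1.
S_3, S_3 acting on 6 points

The polynomial f is an irreducible sextic over Q, so G = Gal(f/Q) is one of the 16 transitive subgroups 6T1, ..., 6T16 of S_6. The discriminant of f is -34992, which is not a perfect square, so G is not contained in A_6. The transitive groups of degree 6 not contained in A_6 are: C_6 (6T1, order 6), S_3 (6T2, order 6), D_6 (6T3, order 12), C_3 x S_3 (6T5, order 18), A_4 x C_2 (6T6, order 24), S_4 (6T8, order 24), S_3 x S_3 (6T9, order 36), S_4 x C_2 (6T11, order 48), (S_3 x S_3) : C_2 (6T13, order 72), PGL(2,5) (6T14, order 120), S_6 (6T16, order 720). By Dedekind's theorem, for a prime p not dividing disc(f) the degrees of the irreducible factors of f mod p form the cycle type of an element of G. Factoring f modulo the 23 such primes p <= 97 (skipping 2, 3, which divide the discriminant), each new pattern first appears at: mod 5: f = (x^2 + x + 1)(x^2 + 2x + 3)(x^2 + 4x + 2), pattern 2+2+2; mod 7: f = (x^3 + x^2 + 3x + 1)(x^3 + 3x^2 + x + 1), pattern 3+3; mod 31: f = (x + 3)(x + 7)(x + 9)(x + 21)(x + 23)(x + 27), pattern 1+1+1+1+1+1. No other pattern occurs in this range, so the set of observed cycle types is {2+2+2, 3+3, 1+1+1+1+1+1}. The candidates containing elements of all these cycle types are C_6 (6T1) of order 6, S_3 (6T2) of order 6, D_6 (6T3) of order 12, C_3 x S_3 (6T5) of order 18, A_4 x C_2 (6T6) of order 24, S_4 (6T8) of order 24, S_3 x S_3 (6T9) of order 36, S_4 x C_2 (6T11) of order 48, (S_3 x S_3) : C_2 (6T13) of order 72, PGL(2,5) (6T14) of order 120, S_6 (6T16) of order 720; the others are excluded. The observed types are precisely the cycle types that occur in S_3 (6T2). Each of the other remaining candidates has further cycle types, and by the Chebotarev density theorem the matching factorization patterns would occur for a proportion of primes equal to their share of the group: C_6 (6T1) additionally contains elements of type 6 (2 of its 6 elements, about 33% of primes); D_6 (6T3) additionally contains elements of type 6, 2+2+1+1 (5 of its 12 elements, about 42% of primes); C_3 x S_3 (6T5) additionally contains elements of type 6, 3+1+1+1 (10 of its 18 elements, about 56% of primes); A_4 x C_2 (6T6) additionally contains elements of type 6, 2+2+1+1, 2+1+1+1+1 (14 of its 24 elements, about 58% of primes); S_4 (6T8) additionally contains elements of type 4+1+1, 2+2+1+1 (9 of its 24 elements, about 38% of primes); S_3 x S_3 (6T9) additionally contains elements of type 6, 3+1+1+1, 2+2+1+1 (25 of its 36 elements, about 69% of primes); S_4 x C_2 (6T11) additionally contains elements of type 6, 4+2, 4+1+1, 2+2+1+1, 2+1+1+1+1 (32 of its 48 elements, about 67% of primes); (S_3 x S_3) : C_2 (6T13) additionally contains elements of type 6, 4+2, 3+2+1, 3+1+1+1, 2+2+1+1, 2+1+1+1+1 (61 of its 72 elements, about 85% of primes); PGL(2,5) (6T14) additionally contains elements of type 6, 5+1, 4+1+1, 2+2+1+1 (89 of its 120 elements, about 74% of primes); S_6 (6T16) additionally contains elements of type 6, 5+1, 4+2, 4+1+1, 3+2+1, 3+1+1+1, 2+2+1+1, 2+1+1+1+1 (664 of its 720 elements, about 92% of primes). None of the 23 primes tested shows any such pattern (for each of these groups the chance of that is below 10^-4), which rules them out. Hence G = S_3 (6T2), of order 6.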